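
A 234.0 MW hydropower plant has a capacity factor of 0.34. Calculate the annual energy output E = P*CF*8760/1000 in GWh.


E = 234.0 * 0.34 * 8760 / 1000 = 696.9456 GWh


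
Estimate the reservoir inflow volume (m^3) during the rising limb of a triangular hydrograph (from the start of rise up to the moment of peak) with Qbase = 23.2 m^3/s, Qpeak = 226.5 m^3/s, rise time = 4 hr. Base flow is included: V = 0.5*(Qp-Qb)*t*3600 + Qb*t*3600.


V = 0.5*(226.5 - 23.2)*4*3600 + 23.2*4*3600 = 1.7978e+06 m^3


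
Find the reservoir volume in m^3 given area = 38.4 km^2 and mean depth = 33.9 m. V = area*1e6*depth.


V = 38.4 * 1e6 * 33.9 = 1.3018e+09 m^3


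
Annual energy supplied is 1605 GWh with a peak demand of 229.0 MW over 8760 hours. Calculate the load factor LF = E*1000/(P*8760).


LF = 1605 * 1000 / (229.0 * 8760) = 0.8001


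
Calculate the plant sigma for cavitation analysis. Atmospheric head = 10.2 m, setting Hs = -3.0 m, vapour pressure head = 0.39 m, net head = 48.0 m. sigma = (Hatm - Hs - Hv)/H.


sigma = (10.2 - (-3.0) - 0.39) / 48.0 = 0.2669


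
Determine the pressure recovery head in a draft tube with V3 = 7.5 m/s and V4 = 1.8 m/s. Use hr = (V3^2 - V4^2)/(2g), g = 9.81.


hr = (7.5^2 - 1.8^2) / (2*9.81) = 2.7018 m


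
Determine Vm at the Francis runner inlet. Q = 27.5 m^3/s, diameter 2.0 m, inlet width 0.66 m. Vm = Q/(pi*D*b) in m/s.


Vm = 27.5 / (pi * 2.0 * 0.66) = 6.6315 m/s


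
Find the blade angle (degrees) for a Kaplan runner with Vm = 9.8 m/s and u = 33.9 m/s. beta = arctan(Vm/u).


beta = arctan(9.8 / 33.9) = 16.1238 degrees


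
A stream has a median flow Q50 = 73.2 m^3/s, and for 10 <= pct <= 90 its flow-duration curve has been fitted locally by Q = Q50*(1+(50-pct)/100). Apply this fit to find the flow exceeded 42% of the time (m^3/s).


Q = 73.2 * (1 + (50 - 42)/100) = 79.0560 m^3/s


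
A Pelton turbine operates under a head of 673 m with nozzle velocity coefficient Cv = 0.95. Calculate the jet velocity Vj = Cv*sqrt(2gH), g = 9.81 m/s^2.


Vj = 0.95 * sqrt(2*9.81*673) = 109.1643 m/s


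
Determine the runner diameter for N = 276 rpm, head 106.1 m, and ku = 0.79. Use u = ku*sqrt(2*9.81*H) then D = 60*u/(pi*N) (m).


u = 0.79 * sqrt(2*9.81*106.1) = 36.0441 m/s
D = 60 * 36.0441 / (pi * 276) = 2.4942 m


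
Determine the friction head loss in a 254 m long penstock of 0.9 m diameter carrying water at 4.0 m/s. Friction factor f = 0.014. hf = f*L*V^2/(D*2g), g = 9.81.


hf = 0.014 * 254 * 4.0^2 / (0.9 * 2 * 9.81) = 3.2221 m


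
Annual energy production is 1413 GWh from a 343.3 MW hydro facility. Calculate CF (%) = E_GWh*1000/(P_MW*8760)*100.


CF = 1413 * 1000 / (343.3 * 8760) * 100 = 46.9855 %


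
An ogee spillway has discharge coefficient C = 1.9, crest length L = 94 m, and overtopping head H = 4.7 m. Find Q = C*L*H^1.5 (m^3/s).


Q = 1.9 * 94 * 4.7^1.5 = 1819.8192 m^3/s


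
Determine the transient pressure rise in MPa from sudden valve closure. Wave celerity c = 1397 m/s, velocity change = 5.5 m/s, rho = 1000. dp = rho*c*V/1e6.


dp = 1000 * 1397 * 5.5 / 1e6 = 7.6835 MPa


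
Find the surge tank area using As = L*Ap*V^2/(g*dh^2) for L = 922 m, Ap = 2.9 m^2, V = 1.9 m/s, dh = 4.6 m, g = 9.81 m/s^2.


As = 922 * 2.9 * 1.9^2 / (9.81 * 4.6^2) = 46.4998 m^2


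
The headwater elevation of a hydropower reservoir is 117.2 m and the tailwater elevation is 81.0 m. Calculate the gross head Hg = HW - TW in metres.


Hg = 117.2 - 81.0 = 36.2000 m


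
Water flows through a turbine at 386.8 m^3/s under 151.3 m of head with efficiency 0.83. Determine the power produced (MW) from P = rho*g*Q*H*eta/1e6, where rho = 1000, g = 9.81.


P = 1000 * 9.81 * 386.8 * 151.3 * 0.83 / 1e6 = 476.5105 MW


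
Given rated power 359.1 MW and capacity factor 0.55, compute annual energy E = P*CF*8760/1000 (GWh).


E = 359.1 * 0.55 * 8760 / 1000 = 1730.1438 GWh


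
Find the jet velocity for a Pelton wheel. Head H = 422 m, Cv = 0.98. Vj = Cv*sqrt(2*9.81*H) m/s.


Vj = 0.98 * sqrt(2*9.81*422) = 89.1727 m/s


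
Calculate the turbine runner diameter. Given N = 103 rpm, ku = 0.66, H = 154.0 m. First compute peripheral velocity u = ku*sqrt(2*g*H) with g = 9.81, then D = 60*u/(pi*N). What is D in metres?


u = 0.66 * sqrt(2*9.81*154.0) = 36.2789 m/s
D = 60 * 36.2789 / (pi * 103) = 6.7269 m


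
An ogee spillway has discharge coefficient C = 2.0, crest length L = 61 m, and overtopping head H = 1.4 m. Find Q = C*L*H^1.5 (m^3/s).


Q = 2.0 * 61 * 1.4^1.5 = 202.0933 m^3/s


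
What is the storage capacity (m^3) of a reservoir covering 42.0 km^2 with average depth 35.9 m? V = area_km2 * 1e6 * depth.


V = 42.0 * 1e6 * 35.9 = 1.5078e+09 m^3


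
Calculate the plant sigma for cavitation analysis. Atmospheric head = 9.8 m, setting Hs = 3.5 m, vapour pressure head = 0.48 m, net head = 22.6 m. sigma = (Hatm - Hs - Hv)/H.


sigma = (9.8 - 3.5 - 0.48) / 22.6 = 0.2575


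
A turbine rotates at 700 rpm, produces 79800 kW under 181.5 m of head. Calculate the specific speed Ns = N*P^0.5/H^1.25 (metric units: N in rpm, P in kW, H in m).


Ns = 700 * 79800^0.5 / 181.5^1.25 = 296.8272


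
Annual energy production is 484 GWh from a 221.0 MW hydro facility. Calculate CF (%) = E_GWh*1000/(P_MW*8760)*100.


CF = 484 * 1000 / (221.0 * 8760) * 100 = 25.0005 %


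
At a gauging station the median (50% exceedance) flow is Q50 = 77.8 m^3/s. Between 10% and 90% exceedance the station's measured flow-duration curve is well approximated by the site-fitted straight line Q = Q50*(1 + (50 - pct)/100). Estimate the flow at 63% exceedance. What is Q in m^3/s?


Q = 77.8 * (1 + (50 - 63)/100) = 67.6860 m^3/s


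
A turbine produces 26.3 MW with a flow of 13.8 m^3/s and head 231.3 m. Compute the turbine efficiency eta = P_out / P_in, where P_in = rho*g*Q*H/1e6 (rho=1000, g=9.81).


P_in = 1000 * 9.81 * 13.8 * 231.3 / 1e6 = 31.3129 MW
eta = 26.3 / 31.3129 = 0.8399


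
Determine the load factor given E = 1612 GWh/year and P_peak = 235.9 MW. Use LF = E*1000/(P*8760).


LF = 1612 * 1000 / (235.9 * 8760) = 0.7801


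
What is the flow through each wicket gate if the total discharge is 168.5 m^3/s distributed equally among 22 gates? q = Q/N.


q = 168.5 / 22 = 7.6591 m^3/s


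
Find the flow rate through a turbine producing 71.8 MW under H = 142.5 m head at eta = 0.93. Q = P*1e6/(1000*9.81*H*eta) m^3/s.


Q = 71.8 * 1e6 / (1000 * 9.81 * 142.5 * 0.93) = 55.2278 m^3/s


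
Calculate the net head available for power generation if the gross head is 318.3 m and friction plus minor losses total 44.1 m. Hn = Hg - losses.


Hn = 318.3 - 44.1 = 274.2000 m


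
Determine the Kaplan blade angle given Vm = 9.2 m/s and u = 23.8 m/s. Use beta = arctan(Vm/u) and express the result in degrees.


beta = arctan(9.2 / 23.8) = 21.1342 degrees


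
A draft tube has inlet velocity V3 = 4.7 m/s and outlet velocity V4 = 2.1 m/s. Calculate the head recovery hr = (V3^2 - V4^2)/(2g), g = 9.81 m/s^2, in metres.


hr = (4.7^2 - 2.1^2) / (2*9.81) = 0.9011 m


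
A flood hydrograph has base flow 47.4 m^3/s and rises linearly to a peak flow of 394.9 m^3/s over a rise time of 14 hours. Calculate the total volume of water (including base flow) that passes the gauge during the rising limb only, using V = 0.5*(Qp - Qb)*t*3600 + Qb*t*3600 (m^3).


V = 0.5*(394.9 - 47.4)*14*3600 + 47.4*14*3600 = 1.1146e+07 m^3


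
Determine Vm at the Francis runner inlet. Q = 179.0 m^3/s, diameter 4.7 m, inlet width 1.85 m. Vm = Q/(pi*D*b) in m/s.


Vm = 179.0 / (pi * 4.7 * 1.85) = 6.5529 m/s


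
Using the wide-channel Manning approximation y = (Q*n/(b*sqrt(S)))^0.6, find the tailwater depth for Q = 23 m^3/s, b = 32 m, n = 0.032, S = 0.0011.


y = (23 * 0.032 / (32 * 0.0011^0.5))^0.6 = 0.8028 m


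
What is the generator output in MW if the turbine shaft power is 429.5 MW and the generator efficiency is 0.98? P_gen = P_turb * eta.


P_gen = 429.5 * 0.98 = 420.9100 MW


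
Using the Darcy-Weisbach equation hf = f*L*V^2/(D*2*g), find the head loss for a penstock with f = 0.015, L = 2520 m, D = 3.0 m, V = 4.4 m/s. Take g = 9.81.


hf = 0.015 * 2520 * 4.4^2 / (3.0 * 2 * 9.81) = 12.4330 m


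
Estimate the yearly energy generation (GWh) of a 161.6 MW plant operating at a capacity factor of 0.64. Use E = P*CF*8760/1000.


E = 161.6 * 0.64 * 8760 / 1000 = 905.9942 GWh


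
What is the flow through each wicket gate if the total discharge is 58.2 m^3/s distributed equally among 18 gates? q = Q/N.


q = 58.2 / 18 = 3.2333 m^3/s


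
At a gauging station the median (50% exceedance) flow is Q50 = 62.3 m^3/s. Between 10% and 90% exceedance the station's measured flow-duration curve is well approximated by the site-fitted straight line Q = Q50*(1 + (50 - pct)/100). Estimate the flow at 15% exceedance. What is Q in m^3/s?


Q = 62.3 * (1 + (50 - 15)/100) = 84.1050 m^3/s


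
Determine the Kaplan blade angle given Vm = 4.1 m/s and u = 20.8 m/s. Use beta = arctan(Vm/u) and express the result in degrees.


beta = arctan(4.1 / 20.8) = 11.1509 degrees


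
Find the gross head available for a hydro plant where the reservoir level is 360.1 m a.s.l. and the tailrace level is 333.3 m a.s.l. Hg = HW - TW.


Hg = 360.1 - 333.3 = 26.8000 m


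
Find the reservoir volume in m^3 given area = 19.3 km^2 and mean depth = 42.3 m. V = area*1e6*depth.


V = 19.3 * 1e6 * 42.3 = 8.1639e+08 m^3


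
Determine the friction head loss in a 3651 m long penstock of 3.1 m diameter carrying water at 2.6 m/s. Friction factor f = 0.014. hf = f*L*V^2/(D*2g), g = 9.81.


hf = 0.014 * 3651 * 2.6^2 / (3.1 * 2 * 9.81) = 5.6810 m


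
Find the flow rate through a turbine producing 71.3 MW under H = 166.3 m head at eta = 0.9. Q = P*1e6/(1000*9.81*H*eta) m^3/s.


Q = 71.3 * 1e6 / (1000 * 9.81 * 166.3 * 0.9) = 48.5608 m^3/s


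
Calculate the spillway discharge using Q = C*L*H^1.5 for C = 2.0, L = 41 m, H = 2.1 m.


Q = 2.0 * 41 * 2.1^1.5 = 249.5415 m^3/s


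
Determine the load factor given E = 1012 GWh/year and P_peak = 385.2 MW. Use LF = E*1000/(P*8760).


LF = 1012 * 1000 / (385.2 * 8760) = 0.2999


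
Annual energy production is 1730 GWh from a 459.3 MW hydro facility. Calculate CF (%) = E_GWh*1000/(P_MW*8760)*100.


CF = 1730 * 1000 / (459.3 * 8760) * 100 = 42.9977 %


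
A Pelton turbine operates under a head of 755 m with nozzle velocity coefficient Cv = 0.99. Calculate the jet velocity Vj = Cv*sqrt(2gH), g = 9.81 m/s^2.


Vj = 0.99 * sqrt(2*9.81*755) = 120.4920 m/s


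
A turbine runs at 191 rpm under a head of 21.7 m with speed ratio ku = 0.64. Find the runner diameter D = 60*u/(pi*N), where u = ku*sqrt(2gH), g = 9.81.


u = 0.64 * sqrt(2*9.81*21.7) = 13.2056 m/s
D = 60 * 13.2056 / (pi * 191) = 1.3205 m


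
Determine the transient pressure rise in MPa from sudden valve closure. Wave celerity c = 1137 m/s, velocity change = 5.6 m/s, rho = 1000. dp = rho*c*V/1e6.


dp = 1000 * 1137 * 5.6 / 1e6 = 6.3672 MPa


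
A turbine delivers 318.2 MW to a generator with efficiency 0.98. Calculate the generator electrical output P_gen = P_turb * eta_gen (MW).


P_gen = 318.2 * 0.98 = 311.8360 MW


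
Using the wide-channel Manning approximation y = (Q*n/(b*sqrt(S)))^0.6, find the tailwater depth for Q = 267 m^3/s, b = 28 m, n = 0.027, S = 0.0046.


y = (267 * 0.027 / (28 * 0.0046^0.5))^0.6 = 2.2264 m


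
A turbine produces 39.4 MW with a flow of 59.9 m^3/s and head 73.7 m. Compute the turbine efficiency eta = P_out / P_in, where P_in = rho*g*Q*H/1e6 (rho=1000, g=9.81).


P_in = 1000 * 9.81 * 59.9 * 73.7 / 1e6 = 43.3075 MW
eta = 39.4 / 43.3075 = 0.9098


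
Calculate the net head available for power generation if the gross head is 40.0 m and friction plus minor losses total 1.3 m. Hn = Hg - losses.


Hn = 40.0 - 1.3 = 38.7000 m


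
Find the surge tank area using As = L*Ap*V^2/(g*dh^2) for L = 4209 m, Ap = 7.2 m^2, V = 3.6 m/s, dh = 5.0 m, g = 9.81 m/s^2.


As = 4209 * 7.2 * 3.6^2 / (9.81 * 5.0^2) = 1601.4280 m^2


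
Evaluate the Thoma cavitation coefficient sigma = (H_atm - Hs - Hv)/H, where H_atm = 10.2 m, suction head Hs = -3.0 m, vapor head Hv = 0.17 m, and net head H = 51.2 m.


sigma = (10.2 - (-3.0) - 0.17) / 51.2 = 0.2545


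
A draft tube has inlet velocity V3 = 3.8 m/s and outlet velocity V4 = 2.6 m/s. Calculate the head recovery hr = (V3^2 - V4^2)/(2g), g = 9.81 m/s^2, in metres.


hr = (3.8^2 - 2.6^2) / (2*9.81) = 0.3914 m


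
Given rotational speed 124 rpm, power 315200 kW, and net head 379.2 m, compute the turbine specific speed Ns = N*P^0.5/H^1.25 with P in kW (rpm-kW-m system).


Ns = 124 * 315200^0.5 / 379.2^1.25 = 41.6035


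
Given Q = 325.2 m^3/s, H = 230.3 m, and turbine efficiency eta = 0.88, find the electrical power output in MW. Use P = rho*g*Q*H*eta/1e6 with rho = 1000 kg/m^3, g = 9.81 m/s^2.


P = 1000 * 9.81 * 325.2 * 230.3 * 0.88 / 1e6 = 646.5411 MW


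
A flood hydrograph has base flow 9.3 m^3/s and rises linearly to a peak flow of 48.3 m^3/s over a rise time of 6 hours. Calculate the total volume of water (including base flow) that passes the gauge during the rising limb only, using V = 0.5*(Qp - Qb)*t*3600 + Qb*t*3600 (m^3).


V = 0.5*(48.3 - 9.3)*6*3600 + 9.3*6*3600 = 622080.0000 m^3


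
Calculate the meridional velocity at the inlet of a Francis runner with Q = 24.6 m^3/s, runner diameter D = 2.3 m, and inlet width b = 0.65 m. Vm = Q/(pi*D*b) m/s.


Vm = 24.6 / (pi * 2.3 * 0.65) = 5.2377 m/s


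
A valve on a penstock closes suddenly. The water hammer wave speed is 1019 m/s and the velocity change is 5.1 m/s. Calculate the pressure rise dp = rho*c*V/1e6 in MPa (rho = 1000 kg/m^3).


dp = 1000 * 1019 * 5.1 / 1e6 = 5.1969 MPa


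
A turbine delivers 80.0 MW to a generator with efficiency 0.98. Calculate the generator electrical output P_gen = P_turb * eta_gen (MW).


P_gen = 80.0 * 0.98 = 78.4000 MW


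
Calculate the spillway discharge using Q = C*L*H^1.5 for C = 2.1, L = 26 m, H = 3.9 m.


Q = 2.1 * 26 * 3.9^1.5 = 420.5228 m^3/s


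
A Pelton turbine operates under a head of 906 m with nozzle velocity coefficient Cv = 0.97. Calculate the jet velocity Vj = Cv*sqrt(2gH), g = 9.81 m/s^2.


Vj = 0.97 * sqrt(2*9.81*906) = 129.3258 m/s


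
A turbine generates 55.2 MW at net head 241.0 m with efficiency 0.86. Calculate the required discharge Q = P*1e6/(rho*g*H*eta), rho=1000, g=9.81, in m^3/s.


Q = 55.2 * 1e6 / (1000 * 9.81 * 241.0 * 0.86) = 27.1490 m^3/s


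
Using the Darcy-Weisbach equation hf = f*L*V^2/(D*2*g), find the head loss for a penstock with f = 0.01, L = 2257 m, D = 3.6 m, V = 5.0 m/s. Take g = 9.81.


hf = 0.01 * 2257 * 5.0^2 / (3.6 * 2 * 9.81) = 7.9886 m


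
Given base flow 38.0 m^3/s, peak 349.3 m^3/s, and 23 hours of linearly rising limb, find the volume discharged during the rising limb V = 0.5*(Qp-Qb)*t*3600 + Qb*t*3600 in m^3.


V = 0.5*(349.3 - 38.0)*23*3600 + 38.0*23*3600 = 1.6034e+07 m^3


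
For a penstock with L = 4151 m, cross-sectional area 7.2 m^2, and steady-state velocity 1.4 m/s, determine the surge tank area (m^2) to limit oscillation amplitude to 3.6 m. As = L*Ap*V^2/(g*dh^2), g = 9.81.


As = 4151 * 7.2 * 1.4^2 / (9.81 * 3.6^2) = 460.7521 m^2


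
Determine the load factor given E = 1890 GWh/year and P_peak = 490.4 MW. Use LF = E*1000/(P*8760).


LF = 1890 * 1000 / (490.4 * 8760) = 0.4400


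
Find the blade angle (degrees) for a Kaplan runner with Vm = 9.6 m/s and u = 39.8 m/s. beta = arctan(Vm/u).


beta = arctan(9.6 / 39.8) = 13.5611 degrees


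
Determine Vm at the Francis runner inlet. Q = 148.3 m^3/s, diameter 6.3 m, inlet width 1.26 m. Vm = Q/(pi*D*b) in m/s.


Vm = 148.3 / (pi * 6.3 * 1.26) = 5.9468 m/s


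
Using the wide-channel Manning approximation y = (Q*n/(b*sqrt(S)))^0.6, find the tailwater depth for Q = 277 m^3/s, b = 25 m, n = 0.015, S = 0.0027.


y = (277 * 0.015 / (25 * 0.0027^0.5))^0.6 = 2.0090 m


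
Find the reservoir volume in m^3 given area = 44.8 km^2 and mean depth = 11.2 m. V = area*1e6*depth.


V = 44.8 * 1e6 * 11.2 = 5.0176e+08 m^3


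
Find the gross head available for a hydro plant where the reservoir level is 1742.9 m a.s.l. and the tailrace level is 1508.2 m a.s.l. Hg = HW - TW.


Hg = 1742.9 - 1508.2 = 234.7000 m


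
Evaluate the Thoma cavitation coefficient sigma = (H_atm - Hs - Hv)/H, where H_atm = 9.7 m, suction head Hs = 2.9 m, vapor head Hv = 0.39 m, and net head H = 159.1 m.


sigma = (9.7 - 2.9 - 0.39) / 159.1 = 0.0403


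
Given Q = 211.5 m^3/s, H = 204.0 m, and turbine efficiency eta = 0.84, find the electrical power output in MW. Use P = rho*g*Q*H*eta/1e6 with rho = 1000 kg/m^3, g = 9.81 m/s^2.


P = 1000 * 9.81 * 211.5 * 204.0 * 0.84 / 1e6 = 355.5403 MW


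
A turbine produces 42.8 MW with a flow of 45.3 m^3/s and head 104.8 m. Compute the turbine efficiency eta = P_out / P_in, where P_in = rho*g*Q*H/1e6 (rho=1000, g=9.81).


P_in = 1000 * 9.81 * 45.3 * 104.8 / 1e6 = 46.5724 MW
eta = 42.8 / 46.5724 = 0.9190


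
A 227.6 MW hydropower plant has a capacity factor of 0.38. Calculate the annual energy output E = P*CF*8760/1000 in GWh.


E = 227.6 * 0.38 * 8760 / 1000 = 757.6349 GWh


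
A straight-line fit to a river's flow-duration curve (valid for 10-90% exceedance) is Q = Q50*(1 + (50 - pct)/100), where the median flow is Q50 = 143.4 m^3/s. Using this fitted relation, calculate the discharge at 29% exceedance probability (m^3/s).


Q = 143.4 * (1 + (50 - 29)/100) = 173.5140 m^3/s


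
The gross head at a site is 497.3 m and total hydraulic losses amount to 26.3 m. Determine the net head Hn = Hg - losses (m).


Hn = 497.3 - 26.3 = 471.0000 m


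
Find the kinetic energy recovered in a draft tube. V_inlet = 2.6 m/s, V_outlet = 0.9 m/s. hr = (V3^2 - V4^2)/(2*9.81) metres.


hr = (2.6^2 - 0.9^2) / (2*9.81) = 0.3033 m


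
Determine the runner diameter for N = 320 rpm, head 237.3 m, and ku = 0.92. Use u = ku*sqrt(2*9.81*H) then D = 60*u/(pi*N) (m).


u = 0.92 * sqrt(2*9.81*237.3) = 62.7749 m/s
D = 60 * 62.7749 / (pi * 320) = 3.7466 m


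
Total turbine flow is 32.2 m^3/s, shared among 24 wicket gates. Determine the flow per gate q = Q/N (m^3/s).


q = 32.2 / 24 = 1.3417 m^3/s


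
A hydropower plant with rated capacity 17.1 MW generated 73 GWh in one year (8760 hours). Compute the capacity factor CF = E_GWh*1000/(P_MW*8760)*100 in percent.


CF = 73 * 1000 / (17.1 * 8760) * 100 = 48.7329 %


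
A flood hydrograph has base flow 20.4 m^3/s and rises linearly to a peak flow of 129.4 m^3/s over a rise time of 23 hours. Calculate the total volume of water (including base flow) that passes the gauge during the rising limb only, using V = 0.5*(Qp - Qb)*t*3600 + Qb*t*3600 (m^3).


V = 0.5*(129.4 - 20.4)*23*3600 + 20.4*23*3600 = 6.2017e+06 m^3


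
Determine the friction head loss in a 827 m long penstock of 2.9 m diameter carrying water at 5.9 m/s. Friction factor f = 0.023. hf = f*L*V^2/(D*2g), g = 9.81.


hf = 0.023 * 827 * 5.9^2 / (2.9 * 2 * 9.81) = 11.6370 m


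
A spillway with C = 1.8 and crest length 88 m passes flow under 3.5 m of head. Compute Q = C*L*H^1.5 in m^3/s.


Q = 1.8 * 88 * 3.5^1.5 = 1037.1874 m^3/s


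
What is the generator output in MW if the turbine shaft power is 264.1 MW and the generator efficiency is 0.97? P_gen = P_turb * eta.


P_gen = 264.1 * 0.97 = 256.1770 MW


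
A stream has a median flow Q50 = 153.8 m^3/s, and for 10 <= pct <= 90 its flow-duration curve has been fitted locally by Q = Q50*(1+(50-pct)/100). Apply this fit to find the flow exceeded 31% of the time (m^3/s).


Q = 153.8 * (1 + (50 - 31)/100) = 183.0220 m^3/s


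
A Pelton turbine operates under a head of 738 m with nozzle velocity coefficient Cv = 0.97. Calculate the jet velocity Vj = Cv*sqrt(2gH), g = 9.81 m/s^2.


Vj = 0.97 * sqrt(2*9.81*738) = 116.7211 m/s


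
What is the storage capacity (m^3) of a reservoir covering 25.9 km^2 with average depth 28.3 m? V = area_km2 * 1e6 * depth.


V = 25.9 * 1e6 * 28.3 = 7.3297e+08 m^3


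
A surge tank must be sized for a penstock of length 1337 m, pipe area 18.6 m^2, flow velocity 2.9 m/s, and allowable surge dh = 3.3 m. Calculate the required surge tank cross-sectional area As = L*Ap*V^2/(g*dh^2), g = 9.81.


As = 1337 * 18.6 * 2.9^2 / (9.81 * 3.3^2) = 1957.6879 m^2


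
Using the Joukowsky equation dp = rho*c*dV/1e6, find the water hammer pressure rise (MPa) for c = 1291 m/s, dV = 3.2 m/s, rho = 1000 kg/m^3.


dp = 1000 * 1291 * 3.2 / 1e6 = 4.1312 MPa


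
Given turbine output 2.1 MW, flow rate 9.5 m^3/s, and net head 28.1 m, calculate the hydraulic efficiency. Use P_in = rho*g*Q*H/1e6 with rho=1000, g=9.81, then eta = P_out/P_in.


P_in = 1000 * 9.81 * 9.5 * 28.1 / 1e6 = 2.6188 MW
eta = 2.1 / 2.6188 = 0.8019


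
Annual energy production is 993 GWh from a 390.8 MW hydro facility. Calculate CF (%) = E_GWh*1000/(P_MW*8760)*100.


CF = 993 * 1000 / (390.8 * 8760) * 100 = 29.0062 %


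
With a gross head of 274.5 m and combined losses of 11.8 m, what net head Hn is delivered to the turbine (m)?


Hn = 274.5 - 11.8 = 262.7000 m


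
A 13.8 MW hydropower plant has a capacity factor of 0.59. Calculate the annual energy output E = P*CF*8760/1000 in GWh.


E = 13.8 * 0.59 * 8760 / 1000 = 71.3239 GWh


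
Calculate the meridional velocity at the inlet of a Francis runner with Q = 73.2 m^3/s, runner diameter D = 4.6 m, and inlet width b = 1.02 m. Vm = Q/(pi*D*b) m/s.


Vm = 73.2 / (pi * 4.6 * 1.02) = 4.9660 m/s


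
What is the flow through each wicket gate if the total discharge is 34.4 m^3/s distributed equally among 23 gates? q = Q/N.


q = 34.4 / 23 = 1.4957 m^3/s


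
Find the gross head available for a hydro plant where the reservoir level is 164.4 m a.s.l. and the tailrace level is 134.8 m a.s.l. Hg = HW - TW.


Hg = 164.4 - 134.8 = 29.6000 m


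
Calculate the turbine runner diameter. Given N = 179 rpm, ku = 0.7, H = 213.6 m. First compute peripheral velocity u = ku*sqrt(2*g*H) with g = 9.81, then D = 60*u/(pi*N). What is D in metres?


u = 0.7 * sqrt(2*9.81*213.6) = 45.3156 m/s
D = 60 * 45.3156 / (pi * 179) = 4.8350 m


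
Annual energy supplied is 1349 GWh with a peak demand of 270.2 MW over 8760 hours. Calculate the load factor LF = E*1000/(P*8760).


LF = 1349 * 1000 / (270.2 * 8760) = 0.5699


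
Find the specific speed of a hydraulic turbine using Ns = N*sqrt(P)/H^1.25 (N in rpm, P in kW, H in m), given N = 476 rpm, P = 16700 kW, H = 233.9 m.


Ns = 476 * 16700^0.5 / 233.9^1.25 = 67.2477


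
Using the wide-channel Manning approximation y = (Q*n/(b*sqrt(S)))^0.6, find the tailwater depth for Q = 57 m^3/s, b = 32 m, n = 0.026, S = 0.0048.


y = (57 * 0.026 / (32 * 0.0048^0.5))^0.6 = 0.7853 m


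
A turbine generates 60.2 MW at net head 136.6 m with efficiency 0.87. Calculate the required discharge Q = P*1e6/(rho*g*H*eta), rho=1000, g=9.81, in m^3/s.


Q = 60.2 * 1e6 / (1000 * 9.81 * 136.6 * 0.87) = 51.6366 m^3/s


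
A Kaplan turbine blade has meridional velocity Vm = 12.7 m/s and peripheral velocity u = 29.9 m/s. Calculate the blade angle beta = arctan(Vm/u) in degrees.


beta = arctan(12.7 / 29.9) = 23.0133 degrees


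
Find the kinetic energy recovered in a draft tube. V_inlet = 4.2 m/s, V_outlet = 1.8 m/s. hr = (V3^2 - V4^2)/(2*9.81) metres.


hr = (4.2^2 - 1.8^2) / (2*9.81) = 0.7339 m


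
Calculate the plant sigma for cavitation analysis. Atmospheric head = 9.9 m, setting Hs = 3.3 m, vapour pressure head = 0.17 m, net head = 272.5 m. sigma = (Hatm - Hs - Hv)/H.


sigma = (9.9 - 3.3 - 0.17) / 272.5 = 0.0236


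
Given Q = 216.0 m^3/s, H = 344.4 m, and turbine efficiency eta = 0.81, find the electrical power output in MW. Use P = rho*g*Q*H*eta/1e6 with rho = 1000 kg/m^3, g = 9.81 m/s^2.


P = 1000 * 9.81 * 216.0 * 344.4 * 0.81 / 1e6 = 591.1136 MW


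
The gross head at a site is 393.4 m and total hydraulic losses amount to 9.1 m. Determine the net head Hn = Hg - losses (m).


Hn = 393.4 - 9.1 = 384.3000 m


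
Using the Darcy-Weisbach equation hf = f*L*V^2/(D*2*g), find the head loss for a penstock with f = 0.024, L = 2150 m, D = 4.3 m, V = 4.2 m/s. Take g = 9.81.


hf = 0.024 * 2150 * 4.2^2 / (4.3 * 2 * 9.81) = 10.7890 m


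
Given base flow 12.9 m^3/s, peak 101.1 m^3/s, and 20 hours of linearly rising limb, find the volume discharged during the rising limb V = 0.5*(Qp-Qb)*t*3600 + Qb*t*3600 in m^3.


V = 0.5*(101.1 - 12.9)*20*3600 + 12.9*20*3600 = 4.1040e+06 m^3


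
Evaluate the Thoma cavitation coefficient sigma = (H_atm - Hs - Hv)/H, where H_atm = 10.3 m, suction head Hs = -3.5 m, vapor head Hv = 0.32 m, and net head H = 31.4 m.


sigma = (10.3 - (-3.5) - 0.32) / 31.4 = 0.4293


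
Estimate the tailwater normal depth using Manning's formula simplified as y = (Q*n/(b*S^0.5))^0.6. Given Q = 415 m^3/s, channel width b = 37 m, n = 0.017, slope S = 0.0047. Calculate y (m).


y = (415 * 0.017 / (37 * 0.0047^0.5))^0.6 = 1.8473 m


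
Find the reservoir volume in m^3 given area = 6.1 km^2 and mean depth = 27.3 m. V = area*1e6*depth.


V = 6.1 * 1e6 * 27.3 = 1.6653e+08 m^3


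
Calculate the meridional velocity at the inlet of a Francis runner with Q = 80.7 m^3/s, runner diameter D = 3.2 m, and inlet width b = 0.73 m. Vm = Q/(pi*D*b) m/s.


Vm = 80.7 / (pi * 3.2 * 0.73) = 10.9964 m/s


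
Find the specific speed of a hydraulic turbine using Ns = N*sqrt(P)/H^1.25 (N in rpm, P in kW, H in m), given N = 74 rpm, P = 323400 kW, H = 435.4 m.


Ns = 74 * 323400^0.5 / 435.4^1.25 = 21.1588


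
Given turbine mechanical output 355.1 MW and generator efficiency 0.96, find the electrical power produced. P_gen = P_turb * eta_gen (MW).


P_gen = 355.1 * 0.96 = 340.8960 MW


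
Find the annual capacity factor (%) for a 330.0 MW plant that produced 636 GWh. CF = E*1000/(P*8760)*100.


CF = 636 * 1000 / (330.0 * 8760) * 100 = 22.0008 %


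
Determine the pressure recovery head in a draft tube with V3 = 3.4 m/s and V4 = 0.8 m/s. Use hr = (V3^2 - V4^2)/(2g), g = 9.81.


hr = (3.4^2 - 0.8^2) / (2*9.81) = 0.5566 m


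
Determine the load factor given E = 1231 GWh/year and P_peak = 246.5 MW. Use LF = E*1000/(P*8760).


LF = 1231 * 1000 / (246.5 * 8760) = 0.5701


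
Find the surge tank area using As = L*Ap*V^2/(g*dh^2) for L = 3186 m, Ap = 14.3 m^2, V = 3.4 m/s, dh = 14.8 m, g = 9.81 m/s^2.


As = 3186 * 14.3 * 3.4^2 / (9.81 * 14.8^2) = 245.1022 m^2


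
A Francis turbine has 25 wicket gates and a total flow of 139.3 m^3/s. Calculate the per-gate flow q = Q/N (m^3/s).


q = 139.3 / 25 = 5.5720 m^3/s


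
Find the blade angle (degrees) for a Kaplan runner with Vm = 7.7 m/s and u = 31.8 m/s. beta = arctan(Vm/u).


beta = arctan(7.7 / 31.8) = 13.6115 degrees


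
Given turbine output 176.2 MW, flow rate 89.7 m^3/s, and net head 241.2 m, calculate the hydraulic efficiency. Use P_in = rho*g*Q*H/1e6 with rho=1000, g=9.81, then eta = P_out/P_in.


P_in = 1000 * 9.81 * 89.7 * 241.2 / 1e6 = 212.2456 MW
eta = 176.2 / 212.2456 = 0.8302


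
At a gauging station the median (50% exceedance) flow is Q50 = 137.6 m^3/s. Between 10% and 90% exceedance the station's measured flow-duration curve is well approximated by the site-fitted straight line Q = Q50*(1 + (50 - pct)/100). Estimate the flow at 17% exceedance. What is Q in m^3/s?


Q = 137.6 * (1 + (50 - 17)/100) = 183.0080 m^3/s


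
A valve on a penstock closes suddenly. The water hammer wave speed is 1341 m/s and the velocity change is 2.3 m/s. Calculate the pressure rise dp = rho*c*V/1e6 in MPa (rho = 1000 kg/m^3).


dp = 1000 * 1341 * 2.3 / 1e6 = 3.0843 MPa


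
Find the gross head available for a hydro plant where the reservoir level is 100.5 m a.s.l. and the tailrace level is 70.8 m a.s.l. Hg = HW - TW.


Hg = 100.5 - 70.8 = 29.7000 m


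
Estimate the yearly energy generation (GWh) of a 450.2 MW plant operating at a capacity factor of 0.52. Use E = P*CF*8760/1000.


E = 450.2 * 0.52 * 8760 / 1000 = 2050.7510 GWh


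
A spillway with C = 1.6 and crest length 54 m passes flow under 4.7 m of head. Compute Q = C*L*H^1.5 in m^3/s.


Q = 1.6 * 54 * 4.7^1.5 = 880.3605 m^3/s


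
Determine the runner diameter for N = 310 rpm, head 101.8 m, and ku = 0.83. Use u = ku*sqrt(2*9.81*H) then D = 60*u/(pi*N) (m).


u = 0.83 * sqrt(2*9.81*101.8) = 37.0938 m/s
D = 60 * 37.0938 / (pi * 310) = 2.2853 m


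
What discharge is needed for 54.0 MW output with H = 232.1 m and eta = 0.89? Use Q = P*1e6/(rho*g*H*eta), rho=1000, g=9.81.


Q = 54.0 * 1e6 / (1000 * 9.81 * 232.1 * 0.89) = 26.6477 m^3/s


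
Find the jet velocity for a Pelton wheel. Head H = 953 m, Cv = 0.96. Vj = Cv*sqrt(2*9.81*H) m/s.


Vj = 0.96 * sqrt(2*9.81*953) = 131.2705 m/s


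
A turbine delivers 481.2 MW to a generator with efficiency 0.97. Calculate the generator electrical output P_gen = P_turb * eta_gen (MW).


P_gen = 481.2 * 0.97 = 466.7640 MW


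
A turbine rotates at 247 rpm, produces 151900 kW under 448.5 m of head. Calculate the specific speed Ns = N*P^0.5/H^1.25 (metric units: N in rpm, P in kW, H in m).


Ns = 247 * 151900^0.5 / 448.5^1.25 = 46.6415


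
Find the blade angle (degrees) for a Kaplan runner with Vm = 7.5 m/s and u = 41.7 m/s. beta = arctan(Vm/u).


beta = arctan(7.5 / 41.7) = 10.1960 degrees


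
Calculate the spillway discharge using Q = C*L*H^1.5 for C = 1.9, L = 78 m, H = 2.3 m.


Q = 1.9 * 78 * 2.3^1.5 = 516.9398 m^3/s


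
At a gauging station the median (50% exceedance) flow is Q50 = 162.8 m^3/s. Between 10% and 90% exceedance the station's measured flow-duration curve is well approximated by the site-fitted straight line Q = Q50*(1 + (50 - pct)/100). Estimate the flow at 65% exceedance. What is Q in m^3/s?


Q = 162.8 * (1 + (50 - 65)/100) = 138.3800 m^3/s


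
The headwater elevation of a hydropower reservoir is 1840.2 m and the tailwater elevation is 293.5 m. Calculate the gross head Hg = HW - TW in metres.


Hg = 1840.2 - 293.5 = 1546.7000 m


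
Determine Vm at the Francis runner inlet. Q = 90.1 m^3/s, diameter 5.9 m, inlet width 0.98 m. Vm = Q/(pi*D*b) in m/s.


Vm = 90.1 / (pi * 5.9 * 0.98) = 4.9602 m/s


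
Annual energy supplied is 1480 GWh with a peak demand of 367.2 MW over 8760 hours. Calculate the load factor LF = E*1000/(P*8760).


LF = 1480 * 1000 / (367.2 * 8760) = 0.4601


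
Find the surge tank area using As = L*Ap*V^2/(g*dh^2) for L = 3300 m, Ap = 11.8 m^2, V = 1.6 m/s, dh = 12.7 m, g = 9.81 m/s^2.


As = 3300 * 11.8 * 1.6^2 / (9.81 * 12.7^2) = 63.0027 m^2


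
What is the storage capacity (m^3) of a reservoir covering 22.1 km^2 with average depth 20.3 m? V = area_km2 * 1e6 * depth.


V = 22.1 * 1e6 * 20.3 = 4.4863e+08 m^3


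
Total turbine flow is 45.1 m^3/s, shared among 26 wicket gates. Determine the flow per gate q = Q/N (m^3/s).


q = 45.1 / 26 = 1.7346 m^3/s


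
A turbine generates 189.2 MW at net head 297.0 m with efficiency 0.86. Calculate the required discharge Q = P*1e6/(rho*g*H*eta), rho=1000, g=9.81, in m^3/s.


Q = 189.2 * 1e6 / (1000 * 9.81 * 297.0 * 0.86) = 75.5087 m^3/s


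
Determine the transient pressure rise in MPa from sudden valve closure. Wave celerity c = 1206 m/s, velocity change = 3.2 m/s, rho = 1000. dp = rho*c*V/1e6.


dp = 1000 * 1206 * 3.2 / 1e6 = 3.8592 MPa


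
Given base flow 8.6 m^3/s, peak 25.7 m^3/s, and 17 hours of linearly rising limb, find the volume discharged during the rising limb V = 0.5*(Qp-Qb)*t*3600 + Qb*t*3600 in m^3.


V = 0.5*(25.7 - 8.6)*17*3600 + 8.6*17*3600 = 1.0496e+06 m^3


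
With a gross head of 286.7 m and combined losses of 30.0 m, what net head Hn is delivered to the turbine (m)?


Hn = 286.7 - 30.0 = 256.7000 m


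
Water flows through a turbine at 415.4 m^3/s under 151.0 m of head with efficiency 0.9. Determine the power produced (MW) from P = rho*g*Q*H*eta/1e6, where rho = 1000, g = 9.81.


P = 1000 * 9.81 * 415.4 * 151.0 * 0.9 / 1e6 = 553.8026 MW


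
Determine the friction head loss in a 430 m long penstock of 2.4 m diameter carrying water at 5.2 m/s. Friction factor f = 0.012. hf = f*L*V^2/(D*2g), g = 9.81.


hf = 0.012 * 430 * 5.2^2 / (2.4 * 2 * 9.81) = 2.9631 m


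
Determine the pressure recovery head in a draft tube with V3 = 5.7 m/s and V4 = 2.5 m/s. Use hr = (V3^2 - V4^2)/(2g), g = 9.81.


hr = (5.7^2 - 2.5^2) / (2*9.81) = 1.3374 m


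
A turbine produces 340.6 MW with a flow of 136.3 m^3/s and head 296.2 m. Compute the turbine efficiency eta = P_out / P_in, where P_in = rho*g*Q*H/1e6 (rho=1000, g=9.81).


P_in = 1000 * 9.81 * 136.3 * 296.2 / 1e6 = 396.0499 MW
eta = 340.6 / 396.0499 = 0.8600


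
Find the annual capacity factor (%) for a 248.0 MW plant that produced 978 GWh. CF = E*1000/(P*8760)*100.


CF = 978 * 1000 / (248.0 * 8760) * 100 = 45.0177 %


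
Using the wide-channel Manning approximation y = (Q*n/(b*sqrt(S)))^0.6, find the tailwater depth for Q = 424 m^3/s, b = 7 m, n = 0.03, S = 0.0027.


y = (424 * 0.03 / (7 * 0.0027^0.5))^0.6 = 8.4377 m


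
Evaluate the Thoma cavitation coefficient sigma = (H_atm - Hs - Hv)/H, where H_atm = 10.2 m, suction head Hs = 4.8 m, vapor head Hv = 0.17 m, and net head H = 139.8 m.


sigma = (10.2 - 4.8 - 0.17) / 139.8 = 0.0374


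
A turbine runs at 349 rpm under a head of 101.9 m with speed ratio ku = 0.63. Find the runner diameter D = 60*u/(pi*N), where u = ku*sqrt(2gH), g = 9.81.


u = 0.63 * sqrt(2*9.81*101.9) = 28.1694 m/s
D = 60 * 28.1694 / (pi * 349) = 1.5415 m


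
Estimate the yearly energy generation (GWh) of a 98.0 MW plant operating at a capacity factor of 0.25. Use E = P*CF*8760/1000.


E = 98.0 * 0.25 * 8760 / 1000 = 214.6200 GWh


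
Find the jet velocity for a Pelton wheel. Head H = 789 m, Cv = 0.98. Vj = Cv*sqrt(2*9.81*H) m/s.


Vj = 0.98 * sqrt(2*9.81*789) = 121.9310 m/s


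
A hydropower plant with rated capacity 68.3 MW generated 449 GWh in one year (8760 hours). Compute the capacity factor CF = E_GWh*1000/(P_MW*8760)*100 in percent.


CF = 449 * 1000 / (68.3 * 8760) * 100 = 75.0450 %


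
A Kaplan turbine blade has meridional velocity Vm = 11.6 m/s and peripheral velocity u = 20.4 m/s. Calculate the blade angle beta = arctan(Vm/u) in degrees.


beta = arctan(11.6 / 20.4) = 29.6237 degrees


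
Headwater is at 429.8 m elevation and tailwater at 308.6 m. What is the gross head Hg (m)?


Hg = 429.8 - 308.6 = 121.2000 m


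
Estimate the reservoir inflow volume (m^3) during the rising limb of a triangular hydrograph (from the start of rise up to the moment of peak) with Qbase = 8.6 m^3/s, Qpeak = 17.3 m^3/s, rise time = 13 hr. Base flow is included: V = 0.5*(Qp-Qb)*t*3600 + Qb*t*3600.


V = 0.5*(17.3 - 8.6)*13*3600 + 8.6*13*3600 = 606060.0000 m^3


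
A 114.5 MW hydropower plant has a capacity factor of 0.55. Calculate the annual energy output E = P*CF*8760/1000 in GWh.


E = 114.5 * 0.55 * 8760 / 1000 = 551.6610 GWh


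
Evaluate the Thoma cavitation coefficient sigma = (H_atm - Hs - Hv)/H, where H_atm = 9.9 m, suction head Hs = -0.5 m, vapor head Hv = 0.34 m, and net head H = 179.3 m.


sigma = (9.9 - (-0.5) - 0.34) / 179.3 = 0.0561


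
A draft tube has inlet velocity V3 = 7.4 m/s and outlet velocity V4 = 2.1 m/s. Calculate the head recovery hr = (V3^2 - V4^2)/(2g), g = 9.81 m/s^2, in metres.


hr = (7.4^2 - 2.1^2) / (2*9.81) = 2.5663 m


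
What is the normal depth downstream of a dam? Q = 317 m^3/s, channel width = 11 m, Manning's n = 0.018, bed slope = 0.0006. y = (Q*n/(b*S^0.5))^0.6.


y = (317 * 0.018 / (11 * 0.0006^0.5))^0.6 = 6.2448 m


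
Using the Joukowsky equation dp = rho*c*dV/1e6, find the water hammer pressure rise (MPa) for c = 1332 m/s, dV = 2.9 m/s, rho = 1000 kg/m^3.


dp = 1000 * 1332 * 2.9 / 1e6 = 3.8628 MPa


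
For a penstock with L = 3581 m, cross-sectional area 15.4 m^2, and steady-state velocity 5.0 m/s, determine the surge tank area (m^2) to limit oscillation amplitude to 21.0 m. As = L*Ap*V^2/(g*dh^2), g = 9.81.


As = 3581 * 15.4 * 5.0^2 / (9.81 * 21.0^2) = 318.6819 m^2


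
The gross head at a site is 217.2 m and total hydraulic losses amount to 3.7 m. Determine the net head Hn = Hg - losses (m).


Hn = 217.2 - 3.7 = 213.5000 m


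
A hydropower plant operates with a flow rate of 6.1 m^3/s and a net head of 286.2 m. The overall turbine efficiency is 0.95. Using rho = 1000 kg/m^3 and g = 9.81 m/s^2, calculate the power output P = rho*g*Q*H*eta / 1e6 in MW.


P = 1000 * 9.81 * 6.1 * 286.2 * 0.95 / 1e6 = 16.2702 MW


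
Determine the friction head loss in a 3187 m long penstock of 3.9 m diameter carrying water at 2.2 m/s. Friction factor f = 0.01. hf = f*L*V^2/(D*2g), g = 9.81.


hf = 0.01 * 3187 * 2.2^2 / (3.9 * 2 * 9.81) = 2.0159 m


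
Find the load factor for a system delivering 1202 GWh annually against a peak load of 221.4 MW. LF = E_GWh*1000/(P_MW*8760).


LF = 1202 * 1000 / (221.4 * 8760) = 0.6198


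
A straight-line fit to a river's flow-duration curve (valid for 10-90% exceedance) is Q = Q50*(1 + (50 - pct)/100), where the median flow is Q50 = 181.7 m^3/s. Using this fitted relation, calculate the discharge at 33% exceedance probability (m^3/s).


Q = 181.7 * (1 + (50 - 33)/100) = 212.5890 m^3/s


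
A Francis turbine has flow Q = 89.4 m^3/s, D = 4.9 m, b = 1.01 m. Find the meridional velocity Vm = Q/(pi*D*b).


Vm = 89.4 / (pi * 4.9 * 1.01) = 5.7500 m/s


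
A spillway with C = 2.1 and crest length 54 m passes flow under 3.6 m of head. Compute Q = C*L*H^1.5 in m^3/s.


Q = 2.1 * 54 * 3.6^1.5 = 774.5809 m^3/s


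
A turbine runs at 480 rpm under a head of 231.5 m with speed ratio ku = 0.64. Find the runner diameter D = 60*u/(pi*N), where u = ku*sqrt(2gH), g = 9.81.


u = 0.64 * sqrt(2*9.81*231.5) = 43.1325 m/s
D = 60 * 43.1325 / (pi * 480) = 1.7162 m


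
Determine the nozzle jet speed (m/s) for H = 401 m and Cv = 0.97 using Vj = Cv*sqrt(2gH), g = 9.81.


Vj = 0.97 * sqrt(2*9.81*401) = 86.0386 m/s


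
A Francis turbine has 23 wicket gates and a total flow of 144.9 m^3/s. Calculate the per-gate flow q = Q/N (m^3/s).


q = 144.9 / 23 = 6.3000 m^3/s


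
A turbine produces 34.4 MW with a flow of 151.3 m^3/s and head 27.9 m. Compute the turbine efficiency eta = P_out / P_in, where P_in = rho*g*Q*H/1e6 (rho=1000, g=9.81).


P_in = 1000 * 9.81 * 151.3 * 27.9 / 1e6 = 41.4107 MW
eta = 34.4 / 41.4107 = 0.8307


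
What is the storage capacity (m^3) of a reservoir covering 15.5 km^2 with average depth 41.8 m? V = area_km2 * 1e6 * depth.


V = 15.5 * 1e6 * 41.8 = 6.4790e+08 m^3


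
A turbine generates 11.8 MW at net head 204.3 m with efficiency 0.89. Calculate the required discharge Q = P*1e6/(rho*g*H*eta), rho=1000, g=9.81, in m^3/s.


Q = 11.8 * 1e6 / (1000 * 9.81 * 204.3 * 0.89) = 6.6154 m^3/s


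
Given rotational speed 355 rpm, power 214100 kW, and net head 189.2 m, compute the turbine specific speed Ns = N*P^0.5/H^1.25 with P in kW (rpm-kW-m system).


Ns = 355 * 214100^0.5 / 189.2^1.25 = 234.0913


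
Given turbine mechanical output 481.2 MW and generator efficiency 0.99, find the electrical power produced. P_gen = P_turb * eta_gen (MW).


P_gen = 481.2 * 0.99 = 476.3880 MW


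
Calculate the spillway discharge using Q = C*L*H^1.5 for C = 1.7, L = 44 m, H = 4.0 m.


Q = 1.7 * 44 * 4.0^1.5 = 598.4000 m^3/s


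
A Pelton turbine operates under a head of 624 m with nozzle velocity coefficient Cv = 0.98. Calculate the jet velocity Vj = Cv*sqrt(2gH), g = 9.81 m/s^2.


Vj = 0.98 * sqrt(2*9.81*624) = 108.4346 m/s
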